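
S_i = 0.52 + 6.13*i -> [0.52, 6.65, 12.78, 18.91, 25.04]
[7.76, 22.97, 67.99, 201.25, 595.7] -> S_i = 7.76*2.96^i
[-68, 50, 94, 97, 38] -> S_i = Random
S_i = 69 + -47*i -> [69, 22, -25, -72, -119]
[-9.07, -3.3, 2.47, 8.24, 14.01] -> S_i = -9.07 + 5.77*i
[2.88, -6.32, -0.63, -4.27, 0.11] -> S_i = Random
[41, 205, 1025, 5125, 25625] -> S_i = 41*5^i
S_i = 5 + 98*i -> [5, 103, 201, 299, 397]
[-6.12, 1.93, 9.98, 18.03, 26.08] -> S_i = -6.12 + 8.05*i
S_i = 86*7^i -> [86, 602, 4214, 29498, 206486]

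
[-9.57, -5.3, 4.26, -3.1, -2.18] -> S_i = Random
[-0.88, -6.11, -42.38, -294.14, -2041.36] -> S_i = -0.88*6.94^i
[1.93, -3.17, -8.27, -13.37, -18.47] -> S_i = 1.93 + -5.10*i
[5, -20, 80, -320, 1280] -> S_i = 5*-4^i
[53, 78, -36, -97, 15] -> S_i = Random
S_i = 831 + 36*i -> [831, 867, 903, 939, 975]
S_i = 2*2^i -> [2, 4, 8, 16, 32]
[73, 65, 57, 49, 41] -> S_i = 73 + -8*i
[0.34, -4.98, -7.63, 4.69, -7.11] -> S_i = Random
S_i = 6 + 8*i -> [6, 14, 22, 30, 38]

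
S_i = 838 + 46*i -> [838, 884, 930, 976, 1022]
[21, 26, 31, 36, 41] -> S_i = 21 + 5*i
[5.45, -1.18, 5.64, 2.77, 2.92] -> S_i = Random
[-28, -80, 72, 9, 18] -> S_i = Random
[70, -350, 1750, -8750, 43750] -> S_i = 70*-5^i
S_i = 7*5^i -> [7, 35, 175, 875, 4375]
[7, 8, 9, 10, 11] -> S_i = 7 + 1*i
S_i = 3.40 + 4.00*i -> [3.4, 7.4, 11.4, 15.4, 19.4]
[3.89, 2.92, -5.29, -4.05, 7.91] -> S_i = Random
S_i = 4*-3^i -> [4, -12, 36, -108, 324]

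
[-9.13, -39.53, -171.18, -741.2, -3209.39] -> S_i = -9.13*4.33^i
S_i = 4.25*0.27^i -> [4.25, 1.15, 0.31, 0.08, 0.02]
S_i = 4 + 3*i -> [4, 7, 10, 13, 16]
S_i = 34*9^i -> [34, 306, 2754, 24786, 223074]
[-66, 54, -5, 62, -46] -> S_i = Random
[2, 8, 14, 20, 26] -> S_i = 2 + 6*i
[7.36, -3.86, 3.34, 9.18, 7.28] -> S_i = Random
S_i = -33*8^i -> [-33, -264, -2112, -16896, -135168]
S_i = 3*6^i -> [3, 18, 108, 648, 3888]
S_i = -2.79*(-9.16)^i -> [-2.79, 25.56, -234.1, 2144.33, -19642.02]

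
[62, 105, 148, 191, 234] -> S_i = 62 + 43*i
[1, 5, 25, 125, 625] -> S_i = 1*5^i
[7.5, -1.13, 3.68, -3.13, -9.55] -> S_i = Random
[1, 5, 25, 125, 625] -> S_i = 1*5^i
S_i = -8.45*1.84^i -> [-8.45, -15.55, -28.61, -52.64, -96.86]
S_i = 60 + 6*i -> [60, 66, 72, 78, 84]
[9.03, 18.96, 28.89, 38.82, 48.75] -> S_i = 9.03 + 9.93*i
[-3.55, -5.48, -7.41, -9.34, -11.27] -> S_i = -3.55 + -1.93*i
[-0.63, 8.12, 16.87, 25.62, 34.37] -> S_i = -0.63 + 8.75*i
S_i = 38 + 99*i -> [38, 137, 236, 335, 434]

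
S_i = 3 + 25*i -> [3, 28, 53, 78, 103]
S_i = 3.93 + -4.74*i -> [3.93, -0.81, -5.55, -10.29, -15.03]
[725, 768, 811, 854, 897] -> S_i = 725 + 43*i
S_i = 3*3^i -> [3, 9, 27, 81, 243]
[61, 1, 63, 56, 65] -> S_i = Random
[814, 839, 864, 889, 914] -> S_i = 814 + 25*i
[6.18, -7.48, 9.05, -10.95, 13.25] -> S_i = 6.18*(-1.21)^i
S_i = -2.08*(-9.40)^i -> [-2.08, 19.55, -183.79, 1727.61, -16239.58]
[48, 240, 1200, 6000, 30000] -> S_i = 48*5^i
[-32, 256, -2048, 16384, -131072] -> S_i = -32*-8^i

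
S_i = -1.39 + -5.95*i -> [-1.39, -7.34, -13.29, -19.24, -25.19]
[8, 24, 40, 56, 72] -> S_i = 8 + 16*i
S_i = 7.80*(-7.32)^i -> [7.8, -57.1, 417.94, -3059.34, 22394.37]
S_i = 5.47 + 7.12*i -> [5.47, 12.59, 19.71, 26.83, 33.95]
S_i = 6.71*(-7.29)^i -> [6.71, -48.92, 356.6, -2599.59, 18951.02]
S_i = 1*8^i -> [1, 8, 64, 512, 4096]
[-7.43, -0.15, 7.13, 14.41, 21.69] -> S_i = -7.43 + 7.28*i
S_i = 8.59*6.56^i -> [8.59, 56.35, 369.66, 2424.96, 15907.74]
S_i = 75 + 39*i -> [75, 114, 153, 192, 231]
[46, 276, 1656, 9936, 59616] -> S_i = 46*6^i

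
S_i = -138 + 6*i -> [-138, -132, -126, -120, -114]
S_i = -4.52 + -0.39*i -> [-4.52, -4.91, -5.3, -5.69, -6.08]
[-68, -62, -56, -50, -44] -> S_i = -68 + 6*i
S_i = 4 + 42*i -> [4, 46, 88, 130, 172]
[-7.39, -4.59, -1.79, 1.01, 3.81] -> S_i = -7.39 + 2.80*i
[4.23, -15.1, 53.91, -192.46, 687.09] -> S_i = 4.23*(-3.57)^i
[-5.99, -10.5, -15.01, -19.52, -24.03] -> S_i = -5.99 + -4.51*i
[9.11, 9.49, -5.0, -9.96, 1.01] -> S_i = Random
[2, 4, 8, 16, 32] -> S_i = 2*2^i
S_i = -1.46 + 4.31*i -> [-1.46, 2.85, 7.16, 11.47, 15.78]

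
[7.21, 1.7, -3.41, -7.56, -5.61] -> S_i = Random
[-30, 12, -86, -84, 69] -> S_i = Random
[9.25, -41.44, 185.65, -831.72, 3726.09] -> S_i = 9.25*(-4.48)^i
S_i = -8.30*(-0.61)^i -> [-8.3, 5.06, -3.09, 1.88, -1.15]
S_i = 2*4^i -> [2, 8, 32, 128, 512]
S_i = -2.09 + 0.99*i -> [-2.09, -1.1, -0.11, 0.88, 1.87]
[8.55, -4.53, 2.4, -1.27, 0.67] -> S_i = 8.55*(-0.53)^i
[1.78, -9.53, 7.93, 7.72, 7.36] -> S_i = Random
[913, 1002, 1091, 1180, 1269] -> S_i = 913 + 89*i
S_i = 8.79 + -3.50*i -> [8.79, 5.29, 1.79, -1.71, -5.21]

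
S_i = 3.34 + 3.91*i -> [3.34, 7.25, 11.16, 15.07, 18.98]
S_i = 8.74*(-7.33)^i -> [8.74, -64.06, 469.59, -3442.1, 25230.59]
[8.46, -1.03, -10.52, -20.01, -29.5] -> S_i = 8.46 + -9.49*i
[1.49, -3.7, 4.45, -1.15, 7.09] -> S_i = Random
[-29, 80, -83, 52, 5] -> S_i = Random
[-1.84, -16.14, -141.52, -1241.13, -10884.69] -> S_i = -1.84*8.77^i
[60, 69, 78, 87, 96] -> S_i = 60 + 9*i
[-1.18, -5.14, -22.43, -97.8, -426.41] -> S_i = -1.18*4.36^i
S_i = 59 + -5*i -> [59, 54, 49, 44, 39]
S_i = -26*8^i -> [-26, -208, -1664, -13312, -106496]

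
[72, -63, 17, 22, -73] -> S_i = Random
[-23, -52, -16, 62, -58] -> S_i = Random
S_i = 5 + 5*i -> [5, 10, 15, 20, 25]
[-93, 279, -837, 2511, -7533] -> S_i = -93*-3^i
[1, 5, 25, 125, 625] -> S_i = 1*5^i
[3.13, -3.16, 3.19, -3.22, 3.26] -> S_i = 3.13*(-1.01)^i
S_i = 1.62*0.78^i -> [1.62, 1.26, 0.99, 0.77, 0.6]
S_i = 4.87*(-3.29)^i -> [4.87, -16.02, 52.71, -173.43, 570.57]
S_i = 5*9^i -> [5, 45, 405, 3645, 32805]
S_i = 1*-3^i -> [1, -3, 9, -27, 81]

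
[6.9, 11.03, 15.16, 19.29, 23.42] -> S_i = 6.90 + 4.13*i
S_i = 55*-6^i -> [55, -330, 1980, -11880, 71280]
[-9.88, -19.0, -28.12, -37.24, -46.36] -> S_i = -9.88 + -9.12*i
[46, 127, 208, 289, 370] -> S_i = 46 + 81*i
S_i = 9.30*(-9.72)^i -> [9.3, -90.4, 878.65, -8540.47, 83013.36]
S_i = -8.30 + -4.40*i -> [-8.3, -12.7, -17.1, -21.5, -25.9]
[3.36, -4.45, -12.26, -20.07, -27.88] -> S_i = 3.36 + -7.81*i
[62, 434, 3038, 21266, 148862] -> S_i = 62*7^i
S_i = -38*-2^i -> [-38, 76, -152, 304, -608]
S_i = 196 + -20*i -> [196, 176, 156, 136, 116]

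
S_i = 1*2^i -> [1, 2, 4, 8, 16]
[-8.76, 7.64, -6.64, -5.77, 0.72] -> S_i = Random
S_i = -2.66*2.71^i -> [-2.66, -7.21, -19.54, -52.94, -143.47]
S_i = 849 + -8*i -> [849, 841, 833, 825, 817]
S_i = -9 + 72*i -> [-9, 63, 135, 207, 279]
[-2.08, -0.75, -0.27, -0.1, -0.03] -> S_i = -2.08*0.36^i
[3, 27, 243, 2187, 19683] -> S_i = 3*9^i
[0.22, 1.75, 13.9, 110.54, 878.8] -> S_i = 0.22*7.95^i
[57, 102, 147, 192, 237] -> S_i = 57 + 45*i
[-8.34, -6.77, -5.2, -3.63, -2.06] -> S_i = -8.34 + 1.57*i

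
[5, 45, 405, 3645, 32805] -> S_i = 5*9^i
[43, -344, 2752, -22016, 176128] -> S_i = 43*-8^i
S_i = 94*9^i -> [94, 846, 7614, 68526, 616734]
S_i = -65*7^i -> [-65, -455, -3185, -22295, -156065]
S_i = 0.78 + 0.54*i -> [0.78, 1.32, 1.86, 2.4, 2.94]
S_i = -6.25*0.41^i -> [-6.25, -2.56, -1.05, -0.43, -0.18]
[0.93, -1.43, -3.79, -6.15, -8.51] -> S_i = 0.93 + -2.36*i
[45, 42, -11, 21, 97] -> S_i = Random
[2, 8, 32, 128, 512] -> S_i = 2*4^i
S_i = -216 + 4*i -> [-216, -212, -208, -204, -200]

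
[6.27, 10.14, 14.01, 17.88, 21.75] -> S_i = 6.27 + 3.87*i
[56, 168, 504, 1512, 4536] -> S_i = 56*3^i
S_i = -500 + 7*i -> [-500, -493, -486, -479, -472]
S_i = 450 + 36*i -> [450, 486, 522, 558, 594]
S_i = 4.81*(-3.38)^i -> [4.81, -16.26, 54.95, -185.74, 627.79]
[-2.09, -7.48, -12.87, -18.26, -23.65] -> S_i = -2.09 + -5.39*i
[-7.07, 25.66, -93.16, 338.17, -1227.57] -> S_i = -7.07*(-3.63)^i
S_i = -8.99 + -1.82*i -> [-8.99, -10.81, -12.63, -14.45, -16.27]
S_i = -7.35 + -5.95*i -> [-7.35, -13.3, -19.25, -25.2, -31.15]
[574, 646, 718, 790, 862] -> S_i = 574 + 72*i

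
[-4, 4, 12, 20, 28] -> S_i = -4 + 8*i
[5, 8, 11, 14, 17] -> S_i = 5 + 3*i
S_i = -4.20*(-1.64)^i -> [-4.2, 6.89, -11.3, 18.53, -30.38]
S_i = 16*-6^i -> [16, -96, 576, -3456, 20736]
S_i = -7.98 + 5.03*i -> [-7.98, -2.95, 2.08, 7.11, 12.14]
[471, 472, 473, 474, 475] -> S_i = 471 + 1*i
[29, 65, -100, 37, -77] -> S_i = Random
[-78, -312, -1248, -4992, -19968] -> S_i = -78*4^i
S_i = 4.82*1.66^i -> [4.82, 8.0, 13.28, 22.05, 36.6]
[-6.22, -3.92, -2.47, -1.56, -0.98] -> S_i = -6.22*0.63^i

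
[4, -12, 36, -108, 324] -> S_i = 4*-3^i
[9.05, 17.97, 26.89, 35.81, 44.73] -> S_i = 9.05 + 8.92*i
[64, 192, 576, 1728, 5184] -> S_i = 64*3^i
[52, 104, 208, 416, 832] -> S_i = 52*2^i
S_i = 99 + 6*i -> [99, 105, 111, 117, 123]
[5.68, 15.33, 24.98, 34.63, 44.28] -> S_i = 5.68 + 9.65*i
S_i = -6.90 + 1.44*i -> [-6.9, -5.46, -4.02, -2.58, -1.14]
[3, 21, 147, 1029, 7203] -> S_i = 3*7^i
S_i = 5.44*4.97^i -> [5.44, 27.04, 134.37, 667.83, 3319.13]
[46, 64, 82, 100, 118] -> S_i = 46 + 18*i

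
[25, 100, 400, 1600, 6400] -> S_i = 25*4^i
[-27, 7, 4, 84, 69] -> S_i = Random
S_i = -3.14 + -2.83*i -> [-3.14, -5.97, -8.8, -11.63, -14.46]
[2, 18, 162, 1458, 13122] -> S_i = 2*9^i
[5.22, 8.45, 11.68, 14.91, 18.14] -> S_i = 5.22 + 3.23*i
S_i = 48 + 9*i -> [48, 57, 66, 75, 84]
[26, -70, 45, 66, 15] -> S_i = Random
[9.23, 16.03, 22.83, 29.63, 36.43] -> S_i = 9.23 + 6.80*i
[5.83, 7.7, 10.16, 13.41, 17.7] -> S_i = 5.83*1.32^i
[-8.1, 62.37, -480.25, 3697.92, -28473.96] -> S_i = -8.10*(-7.70)^i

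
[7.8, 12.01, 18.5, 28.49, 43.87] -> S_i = 7.80*1.54^i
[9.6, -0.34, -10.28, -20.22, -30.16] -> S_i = 9.60 + -9.94*i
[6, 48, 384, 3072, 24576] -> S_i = 6*8^i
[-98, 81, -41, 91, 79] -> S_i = Random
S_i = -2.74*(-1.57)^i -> [-2.74, 4.3, -6.75, 10.6, -16.65]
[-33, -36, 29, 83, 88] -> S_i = Random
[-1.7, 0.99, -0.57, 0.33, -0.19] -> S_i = -1.70*(-0.58)^i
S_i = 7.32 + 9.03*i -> [7.32, 16.35, 25.38, 34.41, 43.44]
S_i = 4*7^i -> [4, 28, 196, 1372, 9604]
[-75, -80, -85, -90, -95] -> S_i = -75 + -5*i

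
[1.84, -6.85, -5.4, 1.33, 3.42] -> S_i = Random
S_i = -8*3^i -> [-8, -24, -72, -216, -648]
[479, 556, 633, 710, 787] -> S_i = 479 + 77*i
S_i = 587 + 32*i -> [587, 619, 651, 683, 715]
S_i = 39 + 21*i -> [39, 60, 81, 102, 123]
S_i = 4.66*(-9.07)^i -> [4.66, -42.27, 383.35, -3477.02, 31536.61]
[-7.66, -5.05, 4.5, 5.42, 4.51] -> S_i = Random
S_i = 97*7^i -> [97, 679, 4753, 33271, 232897]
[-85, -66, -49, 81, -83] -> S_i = Random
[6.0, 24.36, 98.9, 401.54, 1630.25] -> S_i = 6.00*4.06^i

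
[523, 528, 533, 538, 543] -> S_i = 523 + 5*i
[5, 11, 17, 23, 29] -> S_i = 5 + 6*i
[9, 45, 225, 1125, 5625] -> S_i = 9*5^i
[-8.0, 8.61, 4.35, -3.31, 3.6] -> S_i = Random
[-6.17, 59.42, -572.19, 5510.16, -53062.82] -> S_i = -6.17*(-9.63)^i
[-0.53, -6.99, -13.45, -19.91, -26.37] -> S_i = -0.53 + -6.46*i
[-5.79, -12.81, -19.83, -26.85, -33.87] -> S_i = -5.79 + -7.02*i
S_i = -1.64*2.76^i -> [-1.64, -4.53, -12.49, -34.48, -95.17]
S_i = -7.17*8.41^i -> [-7.17, -60.3, -507.12, -4264.88, -35867.67]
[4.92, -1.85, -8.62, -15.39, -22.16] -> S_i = 4.92 + -6.77*i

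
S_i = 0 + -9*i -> [0, -9, -18, -27, -36]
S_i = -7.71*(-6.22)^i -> [-7.71, 47.96, -298.29, 1855.35, -11540.27]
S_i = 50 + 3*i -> [50, 53, 56, 59, 62]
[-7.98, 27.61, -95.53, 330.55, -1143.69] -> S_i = -7.98*(-3.46)^i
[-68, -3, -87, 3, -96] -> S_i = Random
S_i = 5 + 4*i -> [5, 9, 13, 17, 21]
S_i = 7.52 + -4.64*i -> [7.52, 2.88, -1.76, -6.4, -11.04]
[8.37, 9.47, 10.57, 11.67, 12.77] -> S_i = 8.37 + 1.10*i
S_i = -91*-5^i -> [-91, 455, -2275, 11375, -56875]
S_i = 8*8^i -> [8, 64, 512, 4096, 32768]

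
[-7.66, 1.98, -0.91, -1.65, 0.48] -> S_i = Random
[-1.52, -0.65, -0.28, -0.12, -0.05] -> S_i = -1.52*0.43^i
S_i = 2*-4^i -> [2, -8, 32, -128, 512]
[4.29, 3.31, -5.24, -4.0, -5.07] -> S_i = Random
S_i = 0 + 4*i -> [0, 4, 8, 12, 16]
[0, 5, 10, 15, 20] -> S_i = 0 + 5*i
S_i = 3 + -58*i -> [3, -55, -113, -171, -229]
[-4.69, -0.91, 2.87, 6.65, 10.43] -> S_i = -4.69 + 3.78*i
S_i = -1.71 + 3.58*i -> [-1.71, 1.87, 5.45, 9.03, 12.61]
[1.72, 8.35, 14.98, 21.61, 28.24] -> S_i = 1.72 + 6.63*i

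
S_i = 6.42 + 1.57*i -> [6.42, 7.99, 9.56, 11.13, 12.7]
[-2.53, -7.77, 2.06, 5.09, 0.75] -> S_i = Random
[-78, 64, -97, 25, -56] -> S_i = Random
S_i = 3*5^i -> [3, 15, 75, 375, 1875]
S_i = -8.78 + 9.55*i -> [-8.78, 0.77, 10.32, 19.87, 29.42]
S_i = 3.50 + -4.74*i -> [3.5, -1.24, -5.98, -10.72, -15.46]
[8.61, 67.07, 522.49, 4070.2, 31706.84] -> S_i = 8.61*7.79^i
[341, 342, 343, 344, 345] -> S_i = 341 + 1*i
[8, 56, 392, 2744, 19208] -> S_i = 8*7^i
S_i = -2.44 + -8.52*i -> [-2.44, -10.96, -19.48, -28.0, -36.52]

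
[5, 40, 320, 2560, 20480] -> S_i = 5*8^i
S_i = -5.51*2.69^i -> [-5.51, -14.82, -39.87, -107.25, -288.51]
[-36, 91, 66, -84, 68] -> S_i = Random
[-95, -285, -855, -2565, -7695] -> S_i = -95*3^i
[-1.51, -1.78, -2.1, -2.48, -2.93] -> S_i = -1.51*1.18^i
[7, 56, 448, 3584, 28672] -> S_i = 7*8^i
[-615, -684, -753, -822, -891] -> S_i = -615 + -69*i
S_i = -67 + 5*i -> [-67, -62, -57, -52, -47]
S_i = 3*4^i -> [3, 12, 48, 192, 768]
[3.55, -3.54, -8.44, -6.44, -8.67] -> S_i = Random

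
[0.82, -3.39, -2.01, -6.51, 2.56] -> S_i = Random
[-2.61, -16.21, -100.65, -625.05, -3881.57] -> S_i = -2.61*6.21^i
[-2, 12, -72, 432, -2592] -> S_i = -2*-6^i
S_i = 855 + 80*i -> [855, 935, 1015, 1095, 1175]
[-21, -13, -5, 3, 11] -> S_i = -21 + 8*i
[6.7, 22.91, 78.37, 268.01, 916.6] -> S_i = 6.70*3.42^i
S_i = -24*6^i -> [-24, -144, -864, -5184, -31104]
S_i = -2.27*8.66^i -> [-2.27, -19.66, -170.24, -1474.28, -12767.25]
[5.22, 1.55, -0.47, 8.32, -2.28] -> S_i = Random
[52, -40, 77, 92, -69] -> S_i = Random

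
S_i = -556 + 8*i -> [-556, -548, -540, -532, -524]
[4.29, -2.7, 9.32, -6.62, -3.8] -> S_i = Random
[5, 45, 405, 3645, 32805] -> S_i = 5*9^i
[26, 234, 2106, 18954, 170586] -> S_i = 26*9^i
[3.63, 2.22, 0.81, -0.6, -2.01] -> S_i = 3.63 + -1.41*i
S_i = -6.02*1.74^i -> [-6.02, -10.47, -18.23, -31.71, -55.18]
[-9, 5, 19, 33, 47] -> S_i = -9 + 14*i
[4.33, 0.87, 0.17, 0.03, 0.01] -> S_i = 4.33*0.20^i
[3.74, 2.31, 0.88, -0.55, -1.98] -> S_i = 3.74 + -1.43*i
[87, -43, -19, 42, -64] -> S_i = Random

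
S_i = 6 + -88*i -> [6, -82, -170, -258, -346]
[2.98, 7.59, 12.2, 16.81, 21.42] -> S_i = 2.98 + 4.61*i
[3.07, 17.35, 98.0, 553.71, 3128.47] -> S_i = 3.07*5.65^i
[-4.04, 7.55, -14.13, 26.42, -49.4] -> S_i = -4.04*(-1.87)^i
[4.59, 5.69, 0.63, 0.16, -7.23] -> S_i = Random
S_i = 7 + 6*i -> [7, 13, 19, 25, 31]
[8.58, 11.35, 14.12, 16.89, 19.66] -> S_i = 8.58 + 2.77*i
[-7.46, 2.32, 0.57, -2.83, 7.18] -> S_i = Random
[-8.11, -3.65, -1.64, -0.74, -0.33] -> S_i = -8.11*0.45^i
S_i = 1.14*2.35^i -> [1.14, 2.68, 6.3, 14.79, 34.77]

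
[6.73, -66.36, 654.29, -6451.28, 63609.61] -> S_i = 6.73*(-9.86)^i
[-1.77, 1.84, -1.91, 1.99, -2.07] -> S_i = -1.77*(-1.04)^i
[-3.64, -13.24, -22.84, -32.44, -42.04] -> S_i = -3.64 + -9.60*i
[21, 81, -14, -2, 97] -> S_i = Random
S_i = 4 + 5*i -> [4, 9, 14, 19, 24]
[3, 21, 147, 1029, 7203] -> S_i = 3*7^i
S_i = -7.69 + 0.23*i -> [-7.69, -7.46, -7.23, -7.0, -6.77]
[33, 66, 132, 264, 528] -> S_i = 33*2^i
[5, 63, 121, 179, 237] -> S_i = 5 + 58*i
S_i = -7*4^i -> [-7, -28, -112, -448, -1792]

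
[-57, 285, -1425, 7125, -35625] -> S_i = -57*-5^i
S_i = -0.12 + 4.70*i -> [-0.12, 4.58, 9.28, 13.98, 18.68]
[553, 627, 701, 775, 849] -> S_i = 553 + 74*i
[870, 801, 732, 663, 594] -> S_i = 870 + -69*i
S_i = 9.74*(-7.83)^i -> [9.74, -76.26, 597.15, -4675.67, 36610.53]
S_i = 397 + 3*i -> [397, 400, 403, 406, 409]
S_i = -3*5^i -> [-3, -15, -75, -375, -1875]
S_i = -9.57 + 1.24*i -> [-9.57, -8.33, -7.09, -5.85, -4.61]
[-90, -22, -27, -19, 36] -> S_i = Random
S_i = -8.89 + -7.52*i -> [-8.89, -16.41, -23.93, -31.45, -38.97]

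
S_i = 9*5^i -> [9, 45, 225, 1125, 5625]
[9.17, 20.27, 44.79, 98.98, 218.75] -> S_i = 9.17*2.21^i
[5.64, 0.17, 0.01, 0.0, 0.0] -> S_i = 5.64*0.03^i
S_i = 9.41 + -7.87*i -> [9.41, 1.54, -6.33, -14.2, -22.07]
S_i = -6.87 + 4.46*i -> [-6.87, -2.41, 2.05, 6.51, 10.97]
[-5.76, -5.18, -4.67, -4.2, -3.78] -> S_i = -5.76*0.90^i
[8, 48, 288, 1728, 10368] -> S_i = 8*6^i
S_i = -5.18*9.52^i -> [-5.18, -49.31, -469.47, -4469.31, -42547.84]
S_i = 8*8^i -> [8, 64, 512, 4096, 32768]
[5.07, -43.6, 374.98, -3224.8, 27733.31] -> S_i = 5.07*(-8.60)^i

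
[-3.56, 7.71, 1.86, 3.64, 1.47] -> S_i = Random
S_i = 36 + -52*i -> [36, -16, -68, -120, -172]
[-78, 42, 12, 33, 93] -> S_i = Random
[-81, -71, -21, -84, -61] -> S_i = Random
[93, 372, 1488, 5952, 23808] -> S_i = 93*4^i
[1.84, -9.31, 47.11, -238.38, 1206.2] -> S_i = 1.84*(-5.06)^i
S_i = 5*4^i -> [5, 20, 80, 320, 1280]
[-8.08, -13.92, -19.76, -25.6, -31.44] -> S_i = -8.08 + -5.84*i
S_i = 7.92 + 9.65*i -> [7.92, 17.57, 27.22, 36.87, 46.52]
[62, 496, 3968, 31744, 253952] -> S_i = 62*8^i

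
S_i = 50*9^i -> [50, 450, 4050, 36450, 328050]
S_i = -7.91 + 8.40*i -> [-7.91, 0.49, 8.89, 17.29, 25.69]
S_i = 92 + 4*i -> [92, 96, 100, 104, 108]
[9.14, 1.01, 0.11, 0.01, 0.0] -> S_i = 9.14*0.11^i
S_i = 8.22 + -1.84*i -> [8.22, 6.38, 4.54, 2.7, 0.86]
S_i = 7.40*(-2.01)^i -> [7.4, -14.87, 29.9, -60.09, 120.79]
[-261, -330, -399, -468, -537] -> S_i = -261 + -69*i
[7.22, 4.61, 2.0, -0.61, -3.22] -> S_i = 7.22 + -2.61*i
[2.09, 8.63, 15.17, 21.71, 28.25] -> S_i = 2.09 + 6.54*i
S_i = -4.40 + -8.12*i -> [-4.4, -12.52, -20.64, -28.76, -36.88]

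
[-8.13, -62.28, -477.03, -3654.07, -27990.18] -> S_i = -8.13*7.66^i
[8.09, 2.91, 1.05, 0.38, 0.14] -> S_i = 8.09*0.36^i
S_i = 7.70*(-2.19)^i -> [7.7, -16.86, 36.93, -80.88, 177.12]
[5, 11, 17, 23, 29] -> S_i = 5 + 6*i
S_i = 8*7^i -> [8, 56, 392, 2744, 19208]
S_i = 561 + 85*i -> [561, 646, 731, 816, 901]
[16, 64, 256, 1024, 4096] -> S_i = 16*4^i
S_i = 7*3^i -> [7, 21, 63, 189, 567]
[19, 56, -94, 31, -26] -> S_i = Random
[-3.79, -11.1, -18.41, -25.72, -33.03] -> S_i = -3.79 + -7.31*i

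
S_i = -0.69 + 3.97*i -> [-0.69, 3.28, 7.25, 11.22, 15.19]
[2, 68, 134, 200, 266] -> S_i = 2 + 66*i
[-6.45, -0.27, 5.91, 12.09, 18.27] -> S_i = -6.45 + 6.18*i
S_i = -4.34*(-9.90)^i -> [-4.34, 42.97, -425.36, 4211.1, -41689.87]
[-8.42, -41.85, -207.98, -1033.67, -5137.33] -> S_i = -8.42*4.97^i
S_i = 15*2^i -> [15, 30, 60, 120, 240]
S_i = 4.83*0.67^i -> [4.83, 3.24, 2.17, 1.45, 0.97]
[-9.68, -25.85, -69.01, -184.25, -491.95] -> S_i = -9.68*2.67^i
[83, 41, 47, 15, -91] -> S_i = Random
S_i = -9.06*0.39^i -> [-9.06, -3.53, -1.38, -0.54, -0.21]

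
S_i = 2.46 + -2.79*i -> [2.46, -0.33, -3.12, -5.91, -8.7]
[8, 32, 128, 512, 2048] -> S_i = 8*4^i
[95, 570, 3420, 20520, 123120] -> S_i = 95*6^i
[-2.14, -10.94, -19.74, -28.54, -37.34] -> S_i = -2.14 + -8.80*i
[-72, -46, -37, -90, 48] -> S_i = Random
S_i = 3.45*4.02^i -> [3.45, 13.87, 55.75, 224.13, 901.0]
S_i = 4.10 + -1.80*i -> [4.1, 2.3, 0.5, -1.3, -3.1]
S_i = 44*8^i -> [44, 352, 2816, 22528, 180224]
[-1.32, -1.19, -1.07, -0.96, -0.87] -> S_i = -1.32*0.90^i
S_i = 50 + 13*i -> [50, 63, 76, 89, 102]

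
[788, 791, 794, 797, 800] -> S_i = 788 + 3*i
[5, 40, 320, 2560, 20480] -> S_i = 5*8^i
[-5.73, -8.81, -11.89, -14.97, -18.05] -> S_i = -5.73 + -3.08*i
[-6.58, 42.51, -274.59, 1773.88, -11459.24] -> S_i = -6.58*(-6.46)^i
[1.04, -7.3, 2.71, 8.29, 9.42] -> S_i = Random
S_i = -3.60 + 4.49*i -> [-3.6, 0.89, 5.38, 9.87, 14.36]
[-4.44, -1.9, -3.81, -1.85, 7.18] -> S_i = Random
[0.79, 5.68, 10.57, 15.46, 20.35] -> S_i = 0.79 + 4.89*i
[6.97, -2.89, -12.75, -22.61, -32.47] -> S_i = 6.97 + -9.86*i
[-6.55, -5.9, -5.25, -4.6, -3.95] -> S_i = -6.55 + 0.65*i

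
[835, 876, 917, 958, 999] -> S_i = 835 + 41*i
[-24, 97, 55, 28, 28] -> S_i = Random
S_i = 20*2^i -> [20, 40, 80, 160, 320]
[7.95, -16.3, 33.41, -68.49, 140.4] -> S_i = 7.95*(-2.05)^i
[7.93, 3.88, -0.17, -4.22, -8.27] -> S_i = 7.93 + -4.05*i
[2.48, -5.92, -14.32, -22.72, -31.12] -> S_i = 2.48 + -8.40*i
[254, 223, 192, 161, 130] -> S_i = 254 + -31*i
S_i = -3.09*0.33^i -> [-3.09, -1.02, -0.34, -0.11, -0.04]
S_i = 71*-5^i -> [71, -355, 1775, -8875, 44375]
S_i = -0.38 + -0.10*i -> [-0.38, -0.48, -0.58, -0.68, -0.78]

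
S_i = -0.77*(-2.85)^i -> [-0.77, 2.19, -6.25, 17.82, -50.8]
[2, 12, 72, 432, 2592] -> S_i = 2*6^i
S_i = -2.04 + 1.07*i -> [-2.04, -0.97, 0.1, 1.17, 2.24]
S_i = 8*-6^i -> [8, -48, 288, -1728, 10368]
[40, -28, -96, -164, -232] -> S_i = 40 + -68*i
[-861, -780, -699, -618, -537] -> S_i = -861 + 81*i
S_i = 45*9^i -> [45, 405, 3645, 32805, 295245]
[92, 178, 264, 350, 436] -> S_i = 92 + 86*i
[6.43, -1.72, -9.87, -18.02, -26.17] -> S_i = 6.43 + -8.15*i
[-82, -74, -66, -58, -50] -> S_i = -82 + 8*i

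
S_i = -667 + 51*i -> [-667, -616, -565, -514, -463]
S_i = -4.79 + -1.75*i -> [-4.79, -6.54, -8.29, -10.04, -11.79]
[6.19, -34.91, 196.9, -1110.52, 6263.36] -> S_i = 6.19*(-5.64)^i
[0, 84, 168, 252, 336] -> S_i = 0 + 84*i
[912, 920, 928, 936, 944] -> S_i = 912 + 8*i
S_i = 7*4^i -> [7, 28, 112, 448, 1792]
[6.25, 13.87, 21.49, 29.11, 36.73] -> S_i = 6.25 + 7.62*i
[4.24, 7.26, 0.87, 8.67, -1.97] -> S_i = Random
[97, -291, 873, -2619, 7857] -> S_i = 97*-3^i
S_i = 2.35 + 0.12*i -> [2.35, 2.47, 2.59, 2.71, 2.83]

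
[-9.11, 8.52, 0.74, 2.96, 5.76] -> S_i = Random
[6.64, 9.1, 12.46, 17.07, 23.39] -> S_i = 6.64*1.37^i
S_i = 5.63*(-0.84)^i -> [5.63, -4.73, 3.97, -3.34, 2.8]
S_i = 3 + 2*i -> [3, 5, 7, 9, 11]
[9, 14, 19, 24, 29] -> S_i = 9 + 5*i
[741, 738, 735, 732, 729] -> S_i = 741 + -3*i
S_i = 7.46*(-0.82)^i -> [7.46, -6.12, 5.02, -4.11, 3.37]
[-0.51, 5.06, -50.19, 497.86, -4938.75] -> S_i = -0.51*(-9.92)^i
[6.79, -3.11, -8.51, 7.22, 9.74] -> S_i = Random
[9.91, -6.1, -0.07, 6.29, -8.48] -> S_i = Random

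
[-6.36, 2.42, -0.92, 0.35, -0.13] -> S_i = -6.36*(-0.38)^i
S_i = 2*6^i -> [2, 12, 72, 432, 2592]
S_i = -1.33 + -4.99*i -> [-1.33, -6.32, -11.31, -16.3, -21.29]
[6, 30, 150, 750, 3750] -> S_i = 6*5^i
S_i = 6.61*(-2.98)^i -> [6.61, -19.7, 58.7, -174.92, 521.27]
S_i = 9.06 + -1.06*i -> [9.06, 8.0, 6.94, 5.88, 4.82]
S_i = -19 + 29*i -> [-19, 10, 39, 68, 97]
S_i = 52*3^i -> [52, 156, 468, 1404, 4212]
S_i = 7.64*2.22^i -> [7.64, 16.96, 37.65, 83.59, 185.57]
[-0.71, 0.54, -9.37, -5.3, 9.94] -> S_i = Random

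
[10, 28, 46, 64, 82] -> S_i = 10 + 18*i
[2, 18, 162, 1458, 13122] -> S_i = 2*9^i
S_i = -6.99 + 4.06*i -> [-6.99, -2.93, 1.13, 5.19, 9.25]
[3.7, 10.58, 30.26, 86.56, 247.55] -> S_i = 3.70*2.86^i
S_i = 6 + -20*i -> [6, -14, -34, -54, -74]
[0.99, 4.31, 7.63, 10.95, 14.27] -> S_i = 0.99 + 3.32*i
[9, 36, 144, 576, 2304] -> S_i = 9*4^i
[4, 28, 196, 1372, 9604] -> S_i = 4*7^i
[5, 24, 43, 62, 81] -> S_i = 5 + 19*i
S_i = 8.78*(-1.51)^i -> [8.78, -13.26, 20.02, -30.23, 45.65]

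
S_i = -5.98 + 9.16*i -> [-5.98, 3.18, 12.34, 21.5, 30.66]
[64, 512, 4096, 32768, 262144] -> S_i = 64*8^i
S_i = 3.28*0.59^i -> [3.28, 1.94, 1.14, 0.67, 0.4]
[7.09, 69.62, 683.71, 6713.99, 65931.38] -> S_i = 7.09*9.82^i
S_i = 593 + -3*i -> [593, 590, 587, 584, 581]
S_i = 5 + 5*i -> [5, 10, 15, 20, 25]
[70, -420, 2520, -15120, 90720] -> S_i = 70*-6^i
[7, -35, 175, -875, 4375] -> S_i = 7*-5^i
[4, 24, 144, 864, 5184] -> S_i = 4*6^i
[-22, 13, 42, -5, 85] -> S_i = Random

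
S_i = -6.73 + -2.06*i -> [-6.73, -8.79, -10.85, -12.91, -14.97]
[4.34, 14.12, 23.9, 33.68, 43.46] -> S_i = 4.34 + 9.78*i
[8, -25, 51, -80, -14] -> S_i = Random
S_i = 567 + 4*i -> [567, 571, 575, 579, 583]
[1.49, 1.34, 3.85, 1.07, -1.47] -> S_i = Random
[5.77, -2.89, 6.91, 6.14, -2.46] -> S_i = Random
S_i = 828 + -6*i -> [828, 822, 816, 810, 804]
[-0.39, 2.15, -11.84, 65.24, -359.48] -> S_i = -0.39*(-5.51)^i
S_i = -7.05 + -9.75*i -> [-7.05, -16.8, -26.55, -36.3, -46.05]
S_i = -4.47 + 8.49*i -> [-4.47, 4.02, 12.51, 21.0, 29.49]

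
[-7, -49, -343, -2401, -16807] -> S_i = -7*7^i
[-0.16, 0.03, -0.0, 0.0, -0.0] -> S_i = -0.16*(-0.16)^i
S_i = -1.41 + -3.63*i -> [-1.41, -5.04, -8.67, -12.3, -15.93]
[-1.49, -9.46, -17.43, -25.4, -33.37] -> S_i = -1.49 + -7.97*i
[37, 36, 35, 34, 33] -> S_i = 37 + -1*i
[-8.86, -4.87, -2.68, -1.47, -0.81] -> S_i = -8.86*0.55^i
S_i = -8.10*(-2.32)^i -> [-8.1, 18.79, -43.6, 101.15, -234.66]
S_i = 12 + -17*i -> [12, -5, -22, -39, -56]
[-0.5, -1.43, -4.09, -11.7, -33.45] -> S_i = -0.50*2.86^i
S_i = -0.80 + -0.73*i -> [-0.8, -1.53, -2.26, -2.99, -3.72]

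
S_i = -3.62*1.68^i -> [-3.62, -6.08, -10.22, -17.16, -28.84]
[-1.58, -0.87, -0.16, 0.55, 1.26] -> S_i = -1.58 + 0.71*i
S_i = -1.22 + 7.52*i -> [-1.22, 6.3, 13.82, 21.34, 28.86]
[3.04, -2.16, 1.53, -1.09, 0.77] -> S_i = 3.04*(-0.71)^i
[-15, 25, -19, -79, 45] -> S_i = Random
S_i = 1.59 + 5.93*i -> [1.59, 7.52, 13.45, 19.38, 25.31]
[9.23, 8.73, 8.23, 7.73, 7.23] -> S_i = 9.23 + -0.50*i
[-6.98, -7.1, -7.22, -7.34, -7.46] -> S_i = -6.98 + -0.12*i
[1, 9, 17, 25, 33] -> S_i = 1 + 8*i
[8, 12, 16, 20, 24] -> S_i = 8 + 4*i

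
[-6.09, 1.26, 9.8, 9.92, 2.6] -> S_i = Random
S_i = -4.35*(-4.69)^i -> [-4.35, 20.4, -95.68, 448.75, -2104.65]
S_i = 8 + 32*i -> [8, 40, 72, 104, 136]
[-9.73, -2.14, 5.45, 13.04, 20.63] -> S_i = -9.73 + 7.59*i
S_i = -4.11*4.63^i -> [-4.11, -19.03, -88.11, -407.93, -1888.71]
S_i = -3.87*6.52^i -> [-3.87, -25.23, -164.52, -1072.64, -6993.61]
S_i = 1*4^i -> [1, 4, 16, 64, 256]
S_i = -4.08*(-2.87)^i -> [-4.08, 11.71, -33.61, 96.45, -276.81]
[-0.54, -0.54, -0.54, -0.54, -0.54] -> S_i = -0.54*1.00^i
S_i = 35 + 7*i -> [35, 42, 49, 56, 63]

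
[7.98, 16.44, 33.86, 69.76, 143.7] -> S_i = 7.98*2.06^i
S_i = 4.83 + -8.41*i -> [4.83, -3.58, -11.99, -20.4, -28.81]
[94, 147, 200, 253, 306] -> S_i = 94 + 53*i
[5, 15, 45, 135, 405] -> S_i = 5*3^i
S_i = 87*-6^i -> [87, -522, 3132, -18792, 112752]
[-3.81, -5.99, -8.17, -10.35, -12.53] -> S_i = -3.81 + -2.18*i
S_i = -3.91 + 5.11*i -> [-3.91, 1.2, 6.31, 11.42, 16.53]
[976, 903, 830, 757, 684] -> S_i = 976 + -73*i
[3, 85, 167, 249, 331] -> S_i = 3 + 82*i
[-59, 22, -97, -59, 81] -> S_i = Random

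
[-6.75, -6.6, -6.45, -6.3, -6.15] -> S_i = -6.75 + 0.15*i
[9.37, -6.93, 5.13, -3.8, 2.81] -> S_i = 9.37*(-0.74)^i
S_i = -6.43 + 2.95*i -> [-6.43, -3.48, -0.53, 2.42, 5.37]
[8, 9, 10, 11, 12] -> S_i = 8 + 1*i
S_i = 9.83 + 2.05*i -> [9.83, 11.88, 13.93, 15.98, 18.03]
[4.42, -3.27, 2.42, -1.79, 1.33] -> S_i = 4.42*(-0.74)^i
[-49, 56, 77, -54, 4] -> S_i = Random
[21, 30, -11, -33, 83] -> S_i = Random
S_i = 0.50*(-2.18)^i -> [0.5, -1.09, 2.38, -5.18, 11.29]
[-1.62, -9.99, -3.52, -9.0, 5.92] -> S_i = Random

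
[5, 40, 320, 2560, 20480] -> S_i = 5*8^i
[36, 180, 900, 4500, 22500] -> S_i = 36*5^i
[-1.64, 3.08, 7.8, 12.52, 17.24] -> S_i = -1.64 + 4.72*i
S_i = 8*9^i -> [8, 72, 648, 5832, 52488]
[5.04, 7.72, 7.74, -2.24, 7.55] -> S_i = Random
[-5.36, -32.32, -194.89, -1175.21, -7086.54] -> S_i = -5.36*6.03^i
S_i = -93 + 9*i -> [-93, -84, -75, -66, -57]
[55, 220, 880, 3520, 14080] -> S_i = 55*4^i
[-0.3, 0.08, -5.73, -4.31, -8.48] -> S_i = Random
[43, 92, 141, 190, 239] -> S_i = 43 + 49*i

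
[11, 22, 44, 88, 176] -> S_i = 11*2^i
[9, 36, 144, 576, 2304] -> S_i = 9*4^i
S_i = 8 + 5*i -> [8, 13, 18, 23, 28]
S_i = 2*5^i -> [2, 10, 50, 250, 1250]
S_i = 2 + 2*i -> [2, 4, 6, 8, 10]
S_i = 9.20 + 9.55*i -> [9.2, 18.75, 28.3, 37.85, 47.4]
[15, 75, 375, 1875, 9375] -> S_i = 15*5^i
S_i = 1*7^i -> [1, 7, 49, 343, 2401]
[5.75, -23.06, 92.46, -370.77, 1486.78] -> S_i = 5.75*(-4.01)^i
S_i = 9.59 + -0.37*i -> [9.59, 9.22, 8.85, 8.48, 8.11]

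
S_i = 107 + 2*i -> [107, 109, 111, 113, 115]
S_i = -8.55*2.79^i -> [-8.55, -23.85, -66.55, -185.69, -518.06]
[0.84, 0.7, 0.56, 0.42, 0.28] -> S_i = 0.84 + -0.14*i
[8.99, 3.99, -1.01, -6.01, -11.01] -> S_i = 8.99 + -5.00*i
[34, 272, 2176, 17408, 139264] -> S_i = 34*8^i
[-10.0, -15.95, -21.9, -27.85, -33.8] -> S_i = -10.00 + -5.95*i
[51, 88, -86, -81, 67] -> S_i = Random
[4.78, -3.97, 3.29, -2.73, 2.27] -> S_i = 4.78*(-0.83)^i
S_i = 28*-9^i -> [28, -252, 2268, -20412, 183708]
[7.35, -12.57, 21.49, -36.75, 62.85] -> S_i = 7.35*(-1.71)^i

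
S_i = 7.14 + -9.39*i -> [7.14, -2.25, -11.64, -21.03, -30.42]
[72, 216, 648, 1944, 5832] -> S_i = 72*3^i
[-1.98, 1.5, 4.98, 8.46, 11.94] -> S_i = -1.98 + 3.48*i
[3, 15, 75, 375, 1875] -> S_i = 3*5^i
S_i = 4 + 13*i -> [4, 17, 30, 43, 56]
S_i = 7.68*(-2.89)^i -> [7.68, -22.2, 64.14, -185.38, 535.74]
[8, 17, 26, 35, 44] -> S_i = 8 + 9*i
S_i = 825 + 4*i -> [825, 829, 833, 837, 841]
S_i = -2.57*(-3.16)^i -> [-2.57, 8.12, -25.66, 81.1, -256.26]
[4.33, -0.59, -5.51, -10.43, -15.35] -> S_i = 4.33 + -4.92*i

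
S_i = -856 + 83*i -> [-856, -773, -690, -607, -524]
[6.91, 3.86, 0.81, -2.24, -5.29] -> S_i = 6.91 + -3.05*i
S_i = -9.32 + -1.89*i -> [-9.32, -11.21, -13.1, -14.99, -16.88]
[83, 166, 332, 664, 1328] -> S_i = 83*2^i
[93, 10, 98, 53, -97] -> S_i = Random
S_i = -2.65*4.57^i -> [-2.65, -12.11, -55.34, -252.93, -1155.87]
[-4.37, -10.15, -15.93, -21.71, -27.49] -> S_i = -4.37 + -5.78*i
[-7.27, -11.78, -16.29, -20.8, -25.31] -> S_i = -7.27 + -4.51*i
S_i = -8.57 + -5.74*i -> [-8.57, -14.31, -20.05, -25.79, -31.53]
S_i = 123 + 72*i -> [123, 195, 267, 339, 411]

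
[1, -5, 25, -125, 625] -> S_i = 1*-5^i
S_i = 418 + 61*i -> [418, 479, 540, 601, 662]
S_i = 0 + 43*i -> [0, 43, 86, 129, 172]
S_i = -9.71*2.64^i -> [-9.71, -25.63, -67.67, -178.66, -471.67]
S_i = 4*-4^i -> [4, -16, 64, -256, 1024]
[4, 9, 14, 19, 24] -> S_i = 4 + 5*i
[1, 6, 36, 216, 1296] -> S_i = 1*6^i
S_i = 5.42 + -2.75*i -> [5.42, 2.67, -0.08, -2.83, -5.58]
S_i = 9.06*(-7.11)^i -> [9.06, -64.42, 458.0, -3256.39, 23152.96]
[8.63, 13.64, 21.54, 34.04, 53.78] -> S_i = 8.63*1.58^i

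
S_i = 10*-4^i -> [10, -40, 160, -640, 2560]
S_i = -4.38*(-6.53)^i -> [-4.38, 28.6, -186.77, 1219.59, -7963.92]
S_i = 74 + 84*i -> [74, 158, 242, 326, 410]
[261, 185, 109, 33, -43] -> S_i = 261 + -76*i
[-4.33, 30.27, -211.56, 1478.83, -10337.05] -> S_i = -4.33*(-6.99)^i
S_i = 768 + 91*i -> [768, 859, 950, 1041, 1132]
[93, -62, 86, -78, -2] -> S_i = Random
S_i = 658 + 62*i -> [658, 720, 782, 844, 906]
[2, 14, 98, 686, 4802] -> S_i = 2*7^i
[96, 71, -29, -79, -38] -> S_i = Random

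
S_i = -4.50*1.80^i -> [-4.5, -8.1, -14.58, -26.24, -47.24]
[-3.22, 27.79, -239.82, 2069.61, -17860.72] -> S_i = -3.22*(-8.63)^i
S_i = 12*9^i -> [12, 108, 972, 8748, 78732]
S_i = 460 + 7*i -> [460, 467, 474, 481, 488]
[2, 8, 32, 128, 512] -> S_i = 2*4^i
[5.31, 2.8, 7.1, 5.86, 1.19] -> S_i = Random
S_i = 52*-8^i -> [52, -416, 3328, -26624, 212992]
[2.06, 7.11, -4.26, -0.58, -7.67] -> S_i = Random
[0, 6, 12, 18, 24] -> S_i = 0 + 6*i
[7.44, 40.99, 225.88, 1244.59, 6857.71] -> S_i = 7.44*5.51^i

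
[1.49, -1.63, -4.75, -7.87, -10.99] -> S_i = 1.49 + -3.12*i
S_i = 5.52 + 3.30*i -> [5.52, 8.82, 12.12, 15.42, 18.72]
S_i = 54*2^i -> [54, 108, 216, 432, 864]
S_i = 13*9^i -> [13, 117, 1053, 9477, 85293]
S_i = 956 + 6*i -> [956, 962, 968, 974, 980]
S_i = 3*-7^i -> [3, -21, 147, -1029, 7203]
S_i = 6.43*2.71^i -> [6.43, 17.43, 47.22, 127.97, 346.81]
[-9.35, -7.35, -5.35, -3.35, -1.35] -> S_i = -9.35 + 2.00*i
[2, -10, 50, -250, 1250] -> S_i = 2*-5^i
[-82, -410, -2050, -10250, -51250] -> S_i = -82*5^i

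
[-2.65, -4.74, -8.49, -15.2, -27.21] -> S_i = -2.65*1.79^i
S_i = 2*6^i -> [2, 12, 72, 432, 2592]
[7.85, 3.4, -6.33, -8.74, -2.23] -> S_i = Random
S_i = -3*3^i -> [-3, -9, -27, -81, -243]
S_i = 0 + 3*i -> [0, 3, 6, 9, 12]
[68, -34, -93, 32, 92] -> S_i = Random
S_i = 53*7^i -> [53, 371, 2597, 18179, 127253]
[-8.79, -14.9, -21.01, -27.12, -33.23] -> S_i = -8.79 + -6.11*i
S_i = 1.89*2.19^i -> [1.89, 4.14, 9.06, 19.85, 43.47]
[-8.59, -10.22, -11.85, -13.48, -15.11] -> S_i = -8.59 + -1.63*i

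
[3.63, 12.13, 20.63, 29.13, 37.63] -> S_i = 3.63 + 8.50*i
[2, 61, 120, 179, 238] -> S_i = 2 + 59*i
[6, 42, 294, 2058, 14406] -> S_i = 6*7^i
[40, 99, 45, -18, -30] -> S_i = Random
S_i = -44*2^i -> [-44, -88, -176, -352, -704]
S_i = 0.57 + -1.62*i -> [0.57, -1.05, -2.67, -4.29, -5.91]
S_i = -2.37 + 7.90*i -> [-2.37, 5.53, 13.43, 21.33, 29.23]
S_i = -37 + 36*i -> [-37, -1, 35, 71, 107]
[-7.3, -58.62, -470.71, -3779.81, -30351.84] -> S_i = -7.30*8.03^i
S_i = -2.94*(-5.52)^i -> [-2.94, 16.23, -89.58, 494.5, -2729.63]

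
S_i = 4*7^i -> [4, 28, 196, 1372, 9604]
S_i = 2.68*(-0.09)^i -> [2.68, -0.24, 0.02, -0.0, 0.0]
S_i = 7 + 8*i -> [7, 15, 23, 31, 39]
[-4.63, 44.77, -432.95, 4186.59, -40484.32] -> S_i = -4.63*(-9.67)^i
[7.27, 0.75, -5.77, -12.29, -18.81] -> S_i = 7.27 + -6.52*i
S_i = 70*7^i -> [70, 490, 3430, 24010, 168070]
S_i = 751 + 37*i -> [751, 788, 825, 862, 899]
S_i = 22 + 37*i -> [22, 59, 96, 133, 170]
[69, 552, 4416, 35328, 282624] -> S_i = 69*8^i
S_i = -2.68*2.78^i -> [-2.68, -7.45, -20.71, -57.58, -160.07]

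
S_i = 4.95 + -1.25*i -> [4.95, 3.7, 2.45, 1.2, -0.05]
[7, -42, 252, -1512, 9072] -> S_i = 7*-6^i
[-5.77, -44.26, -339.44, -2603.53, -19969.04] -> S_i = -5.77*7.67^i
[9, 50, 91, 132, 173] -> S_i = 9 + 41*i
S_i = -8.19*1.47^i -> [-8.19, -12.04, -17.7, -26.02, -38.24]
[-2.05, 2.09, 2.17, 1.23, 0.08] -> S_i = Random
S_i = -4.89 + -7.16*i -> [-4.89, -12.05, -19.21, -26.37, -33.53]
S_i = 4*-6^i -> [4, -24, 144, -864, 5184]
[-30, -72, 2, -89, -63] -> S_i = Random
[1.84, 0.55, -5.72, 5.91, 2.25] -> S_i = Random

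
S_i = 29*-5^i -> [29, -145, 725, -3625, 18125]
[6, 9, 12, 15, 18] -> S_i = 6 + 3*i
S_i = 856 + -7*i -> [856, 849, 842, 835, 828]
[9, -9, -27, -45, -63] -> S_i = 9 + -18*i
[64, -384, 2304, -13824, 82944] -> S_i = 64*-6^i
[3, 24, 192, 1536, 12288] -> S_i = 3*8^i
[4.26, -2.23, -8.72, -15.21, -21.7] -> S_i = 4.26 + -6.49*i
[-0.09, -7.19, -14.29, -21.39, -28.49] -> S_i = -0.09 + -7.10*i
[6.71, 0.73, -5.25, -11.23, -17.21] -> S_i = 6.71 + -5.98*i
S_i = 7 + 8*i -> [7, 15, 23, 31, 39]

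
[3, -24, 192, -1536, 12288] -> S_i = 3*-8^i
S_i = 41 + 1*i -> [41, 42, 43, 44, 45]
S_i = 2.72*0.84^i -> [2.72, 2.28, 1.92, 1.61, 1.35]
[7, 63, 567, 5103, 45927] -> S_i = 7*9^i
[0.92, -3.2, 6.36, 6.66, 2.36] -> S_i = Random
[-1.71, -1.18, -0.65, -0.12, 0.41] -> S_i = -1.71 + 0.53*i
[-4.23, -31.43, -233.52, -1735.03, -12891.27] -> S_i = -4.23*7.43^i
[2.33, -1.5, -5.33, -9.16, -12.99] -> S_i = 2.33 + -3.83*i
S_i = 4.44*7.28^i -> [4.44, 32.32, 235.31, 1713.08, 12471.21]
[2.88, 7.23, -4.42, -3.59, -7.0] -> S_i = Random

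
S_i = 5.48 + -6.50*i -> [5.48, -1.02, -7.52, -14.02, -20.52]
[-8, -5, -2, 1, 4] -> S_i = -8 + 3*i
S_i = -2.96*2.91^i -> [-2.96, -8.61, -25.07, -72.94, -212.26]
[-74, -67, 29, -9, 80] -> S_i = Random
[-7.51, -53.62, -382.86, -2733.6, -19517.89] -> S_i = -7.51*7.14^i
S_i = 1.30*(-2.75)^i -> [1.3, -3.58, 9.83, -27.04, 74.35]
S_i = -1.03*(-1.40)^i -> [-1.03, 1.44, -2.02, 2.83, -3.96]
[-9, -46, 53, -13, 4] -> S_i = Random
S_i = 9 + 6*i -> [9, 15, 21, 27, 33]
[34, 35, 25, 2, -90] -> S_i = Random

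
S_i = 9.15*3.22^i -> [9.15, 29.46, 94.87, 305.48, 983.66]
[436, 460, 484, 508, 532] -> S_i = 436 + 24*i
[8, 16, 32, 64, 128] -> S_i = 8*2^i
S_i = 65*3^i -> [65, 195, 585, 1755, 5265]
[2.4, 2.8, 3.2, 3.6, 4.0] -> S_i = 2.40 + 0.40*i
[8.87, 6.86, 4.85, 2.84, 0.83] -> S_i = 8.87 + -2.01*i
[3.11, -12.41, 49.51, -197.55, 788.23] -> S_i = 3.11*(-3.99)^i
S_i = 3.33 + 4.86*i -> [3.33, 8.19, 13.05, 17.91, 22.77]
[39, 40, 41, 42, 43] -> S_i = 39 + 1*i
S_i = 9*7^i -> [9, 63, 441, 3087, 21609]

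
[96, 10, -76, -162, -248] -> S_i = 96 + -86*i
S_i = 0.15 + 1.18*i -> [0.15, 1.33, 2.51, 3.69, 4.87]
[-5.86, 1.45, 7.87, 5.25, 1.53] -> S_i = Random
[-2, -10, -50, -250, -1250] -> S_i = -2*5^i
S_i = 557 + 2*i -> [557, 559, 561, 563, 565]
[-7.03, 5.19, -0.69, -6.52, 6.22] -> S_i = Random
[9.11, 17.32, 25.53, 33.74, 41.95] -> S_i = 9.11 + 8.21*i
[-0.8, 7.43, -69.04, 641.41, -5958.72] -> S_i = -0.80*(-9.29)^i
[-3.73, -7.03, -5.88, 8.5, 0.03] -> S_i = Random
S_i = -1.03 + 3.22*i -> [-1.03, 2.19, 5.41, 8.63, 11.85]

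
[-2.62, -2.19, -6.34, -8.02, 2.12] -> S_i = Random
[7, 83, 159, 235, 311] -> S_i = 7 + 76*i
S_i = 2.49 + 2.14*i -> [2.49, 4.63, 6.77, 8.91, 11.05]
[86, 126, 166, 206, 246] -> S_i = 86 + 40*i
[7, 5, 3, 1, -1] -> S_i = 7 + -2*i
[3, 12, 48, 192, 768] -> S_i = 3*4^i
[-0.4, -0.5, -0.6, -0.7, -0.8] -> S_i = -0.40 + -0.10*i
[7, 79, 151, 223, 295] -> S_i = 7 + 72*i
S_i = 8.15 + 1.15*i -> [8.15, 9.3, 10.45, 11.6, 12.75]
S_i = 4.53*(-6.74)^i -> [4.53, -30.53, 205.79, -1387.0, 9348.41]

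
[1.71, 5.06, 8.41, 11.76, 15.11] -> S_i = 1.71 + 3.35*i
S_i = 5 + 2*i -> [5, 7, 9, 11, 13]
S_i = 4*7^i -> [4, 28, 196, 1372, 9604]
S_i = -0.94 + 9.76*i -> [-0.94, 8.82, 18.58, 28.34, 38.1]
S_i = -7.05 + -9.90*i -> [-7.05, -16.95, -26.85, -36.75, -46.65]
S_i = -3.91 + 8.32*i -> [-3.91, 4.41, 12.73, 21.05, 29.37]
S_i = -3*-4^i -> [-3, 12, -48, 192, -768]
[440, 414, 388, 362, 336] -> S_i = 440 + -26*i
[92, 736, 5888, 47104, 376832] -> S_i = 92*8^i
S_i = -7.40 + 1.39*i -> [-7.4, -6.01, -4.62, -3.23, -1.84]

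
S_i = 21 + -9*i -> [21, 12, 3, -6, -15]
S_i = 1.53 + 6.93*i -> [1.53, 8.46, 15.39, 22.32, 29.25]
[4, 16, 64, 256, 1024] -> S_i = 4*4^i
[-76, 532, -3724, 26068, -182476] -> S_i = -76*-7^i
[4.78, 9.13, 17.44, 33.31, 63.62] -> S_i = 4.78*1.91^i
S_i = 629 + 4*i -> [629, 633, 637, 641, 645]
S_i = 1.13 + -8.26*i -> [1.13, -7.13, -15.39, -23.65, -31.91]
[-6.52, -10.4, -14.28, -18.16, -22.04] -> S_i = -6.52 + -3.88*i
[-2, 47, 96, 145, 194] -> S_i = -2 + 49*i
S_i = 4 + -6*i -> [4, -2, -8, -14, -20]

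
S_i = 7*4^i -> [7, 28, 112, 448, 1792]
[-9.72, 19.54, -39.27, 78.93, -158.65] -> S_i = -9.72*(-2.01)^i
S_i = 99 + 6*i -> [99, 105, 111, 117, 123]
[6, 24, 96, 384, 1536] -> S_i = 6*4^i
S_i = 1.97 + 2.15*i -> [1.97, 4.12, 6.27, 8.42, 10.57]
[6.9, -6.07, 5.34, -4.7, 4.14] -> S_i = 6.90*(-0.88)^i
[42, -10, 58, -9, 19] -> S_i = Random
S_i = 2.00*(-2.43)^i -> [2.0, -4.86, 11.81, -28.7, 69.74]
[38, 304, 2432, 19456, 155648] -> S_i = 38*8^i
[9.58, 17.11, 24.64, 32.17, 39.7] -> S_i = 9.58 + 7.53*i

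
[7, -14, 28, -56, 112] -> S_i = 7*-2^i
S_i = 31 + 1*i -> [31, 32, 33, 34, 35]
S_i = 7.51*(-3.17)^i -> [7.51, -23.81, 75.47, -239.23, 758.36]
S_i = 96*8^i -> [96, 768, 6144, 49152, 393216]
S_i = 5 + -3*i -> [5, 2, -1, -4, -7]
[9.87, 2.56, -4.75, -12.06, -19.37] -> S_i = 9.87 + -7.31*i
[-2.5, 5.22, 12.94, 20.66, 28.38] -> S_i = -2.50 + 7.72*i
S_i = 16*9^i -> [16, 144, 1296, 11664, 104976]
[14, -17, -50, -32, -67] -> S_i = Random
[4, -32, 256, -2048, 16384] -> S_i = 4*-8^i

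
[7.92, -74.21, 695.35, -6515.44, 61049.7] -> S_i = 7.92*(-9.37)^i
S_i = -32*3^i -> [-32, -96, -288, -864, -2592]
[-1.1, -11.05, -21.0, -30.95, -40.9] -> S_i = -1.10 + -9.95*i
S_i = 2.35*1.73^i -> [2.35, 4.07, 7.03, 12.17, 21.05]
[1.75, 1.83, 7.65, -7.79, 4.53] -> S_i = Random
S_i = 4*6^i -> [4, 24, 144, 864, 5184]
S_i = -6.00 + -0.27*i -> [-6.0, -6.27, -6.54, -6.81, -7.08]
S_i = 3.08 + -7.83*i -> [3.08, -4.75, -12.58, -20.41, -28.24]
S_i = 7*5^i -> [7, 35, 175, 875, 4375]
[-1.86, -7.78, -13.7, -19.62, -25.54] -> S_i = -1.86 + -5.92*i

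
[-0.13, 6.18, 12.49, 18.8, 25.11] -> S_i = -0.13 + 6.31*i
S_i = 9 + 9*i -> [9, 18, 27, 36, 45]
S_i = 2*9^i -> [2, 18, 162, 1458, 13122]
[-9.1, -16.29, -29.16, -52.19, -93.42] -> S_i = -9.10*1.79^i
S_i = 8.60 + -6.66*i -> [8.6, 1.94, -4.72, -11.38, -18.04]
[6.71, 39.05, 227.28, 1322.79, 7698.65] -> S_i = 6.71*5.82^i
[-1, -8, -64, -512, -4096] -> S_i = -1*8^i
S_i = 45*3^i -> [45, 135, 405, 1215, 3645]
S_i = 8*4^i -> [8, 32, 128, 512, 2048]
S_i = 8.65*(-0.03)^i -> [8.65, -0.26, 0.01, -0.0, 0.0]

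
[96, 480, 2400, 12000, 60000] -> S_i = 96*5^i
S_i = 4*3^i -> [4, 12, 36, 108, 324]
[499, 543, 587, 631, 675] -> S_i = 499 + 44*i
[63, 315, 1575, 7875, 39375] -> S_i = 63*5^i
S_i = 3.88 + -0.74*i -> [3.88, 3.14, 2.4, 1.66, 0.92]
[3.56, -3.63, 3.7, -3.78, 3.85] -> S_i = 3.56*(-1.02)^i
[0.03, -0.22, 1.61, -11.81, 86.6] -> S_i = 0.03*(-7.33)^i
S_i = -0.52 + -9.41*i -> [-0.52, -9.93, -19.34, -28.75, -38.16]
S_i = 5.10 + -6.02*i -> [5.1, -0.92, -6.94, -12.96, -18.98]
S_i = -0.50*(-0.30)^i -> [-0.5, 0.15, -0.04, 0.01, -0.0]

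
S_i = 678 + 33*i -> [678, 711, 744, 777, 810]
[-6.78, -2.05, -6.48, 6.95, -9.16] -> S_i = Random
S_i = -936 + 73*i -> [-936, -863, -790, -717, -644]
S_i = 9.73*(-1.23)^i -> [9.73, -11.97, 14.72, -18.11, 22.27]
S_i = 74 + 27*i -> [74, 101, 128, 155, 182]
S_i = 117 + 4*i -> [117, 121, 125, 129, 133]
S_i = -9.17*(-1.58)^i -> [-9.17, 14.49, -22.89, 36.17, -57.15]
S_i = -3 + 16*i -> [-3, 13, 29, 45, 61]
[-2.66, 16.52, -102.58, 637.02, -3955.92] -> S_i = -2.66*(-6.21)^i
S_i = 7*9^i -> [7, 63, 567, 5103, 45927]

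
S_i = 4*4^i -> [4, 16, 64, 256, 1024]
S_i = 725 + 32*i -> [725, 757, 789, 821, 853]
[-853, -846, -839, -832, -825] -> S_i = -853 + 7*i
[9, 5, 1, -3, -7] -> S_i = 9 + -4*i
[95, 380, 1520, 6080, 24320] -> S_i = 95*4^i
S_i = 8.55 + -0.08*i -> [8.55, 8.47, 8.39, 8.31, 8.23]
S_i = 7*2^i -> [7, 14, 28, 56, 112]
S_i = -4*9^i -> [-4, -36, -324, -2916, -26244]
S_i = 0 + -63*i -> [0, -63, -126, -189, -252]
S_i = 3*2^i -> [3, 6, 12, 24, 48]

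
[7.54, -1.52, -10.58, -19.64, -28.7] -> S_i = 7.54 + -9.06*i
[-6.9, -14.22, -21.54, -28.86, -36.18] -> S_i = -6.90 + -7.32*i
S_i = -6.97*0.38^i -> [-6.97, -2.65, -1.01, -0.38, -0.15]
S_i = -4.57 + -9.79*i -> [-4.57, -14.36, -24.15, -33.94, -43.73]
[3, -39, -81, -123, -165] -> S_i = 3 + -42*i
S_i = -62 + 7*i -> [-62, -55, -48, -41, -34]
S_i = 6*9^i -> [6, 54, 486, 4374, 39366]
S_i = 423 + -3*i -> [423, 420, 417, 414, 411]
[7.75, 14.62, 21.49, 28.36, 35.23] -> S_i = 7.75 + 6.87*i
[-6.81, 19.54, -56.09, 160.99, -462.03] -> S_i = -6.81*(-2.87)^i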